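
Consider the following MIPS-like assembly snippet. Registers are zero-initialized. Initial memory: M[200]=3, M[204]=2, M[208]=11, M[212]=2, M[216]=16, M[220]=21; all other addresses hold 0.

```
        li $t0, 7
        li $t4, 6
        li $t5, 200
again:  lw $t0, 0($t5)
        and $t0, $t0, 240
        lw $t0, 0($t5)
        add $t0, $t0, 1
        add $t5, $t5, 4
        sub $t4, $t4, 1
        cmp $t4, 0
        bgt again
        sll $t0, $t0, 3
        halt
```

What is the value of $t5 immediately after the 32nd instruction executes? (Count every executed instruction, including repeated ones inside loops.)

after li $t0, 7: $t0=7
after li $t4, 6: $t4=6
after li $t5, 200: $t5=200
after lw $t0, 0($t5): $t0=M[200]=3
after and $t0, $t0, 240: $t0=3&240=0
after lw $t0, 0($t5): $t0=M[200]=3
after add $t0, $t0, 1: $t0=3+1=4
after add $t5, $t5, 4: $t5=200+4=204
after sub $t4, $t4, 1: $t4=6-1=5
cmp $t4, 0  (cmp 5,0)
bgt again: taken
after lw $t0, 0($t5): $t0=M[204]=2
after and $t0, $t0, 240: $t0=2&240=0
after lw $t0, 0($t5): $t0=M[204]=2
after add $t0, $t0, 1: $t0=2+1=3
after add $t5, $t5, 4: $t5=204+4=208
after sub $t4, $t4, 1: $t4=5-1=4
cmp $t4, 0  (cmp 4,0)
bgt again: taken
after lw $t0, 0($t5): $t0=M[208]=11
after and $t0, $t0, 240: $t0=11&240=0
after lw $t0, 0($t5): $t0=M[208]=11
after add $t0, $t0, 1: $t0=11+1=12
after add $t5, $t5, 4: $t5=208+4=212
after sub $t4, $t4, 1: $t4=4-1=3
cmp $t4, 0  (cmp 3,0)
bgt again: taken
after lw $t0, 0($t5): $t0=M[212]=2
after and $t0, $t0, 240: $t0=2&240=0
after lw $t0, 0($t5): $t0=M[212]=2
after add $t0, $t0, 1: $t0=2+1=3
after add $t5, $t5, 4: $t5=212+4=216
After step 32: $t5 = 216.

216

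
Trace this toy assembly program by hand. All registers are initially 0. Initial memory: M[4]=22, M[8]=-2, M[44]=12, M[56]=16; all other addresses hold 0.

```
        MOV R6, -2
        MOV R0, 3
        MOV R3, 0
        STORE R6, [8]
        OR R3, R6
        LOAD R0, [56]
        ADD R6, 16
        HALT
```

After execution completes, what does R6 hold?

14

R6=-2
R0=3
R3=0
STORE R6, [8] → M[8]=-2
R3=0|(-2)=-2
R0=M[56]=16
R6=(-2)+16=14
halt.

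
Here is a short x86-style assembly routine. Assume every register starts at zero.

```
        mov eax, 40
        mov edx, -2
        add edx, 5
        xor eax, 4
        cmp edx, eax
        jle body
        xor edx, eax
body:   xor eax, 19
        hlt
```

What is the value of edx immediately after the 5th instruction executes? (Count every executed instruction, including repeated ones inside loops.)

3

eax=40
edx=-2
edx=(-2)+5=3
eax=40^4=44
cmp edx, eax  (cmp 3,44)
After step 5: edx = 3.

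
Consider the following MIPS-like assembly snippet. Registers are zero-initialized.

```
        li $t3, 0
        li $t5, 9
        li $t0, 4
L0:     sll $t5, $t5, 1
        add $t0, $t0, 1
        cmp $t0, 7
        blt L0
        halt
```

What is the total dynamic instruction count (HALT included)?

after li $t3, 0: $t3=0
after li $t5, 9: $t5=9
after li $t0, 4: $t0=4
after sll $t5, $t5, 1: $t5=9<<1=18
after add $t0, $t0, 1: $t0=4+1=5
cmp $t0, 7  (cmp 5,7)
blt L0: taken
after sll $t5, $t5, 1: $t5=18<<1=36
after add $t0, $t0, 1: $t0=5+1=6
cmp $t0, 7  (cmp 6,7)
blt L0: taken
after sll $t5, $t5, 1: $t5=36<<1=72
after add $t0, $t0, 1: $t0=6+1=7
cmp $t0, 7  (cmp 7,7)
blt L0: not taken
halt.
Total executed instructions: 16.

16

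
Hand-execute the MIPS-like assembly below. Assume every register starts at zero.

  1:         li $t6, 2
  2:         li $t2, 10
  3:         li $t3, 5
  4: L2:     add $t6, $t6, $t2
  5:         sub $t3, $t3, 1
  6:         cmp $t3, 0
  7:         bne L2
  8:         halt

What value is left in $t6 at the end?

after li $t6, 2: $t6=2
after li $t2, 10: $t2=10
after li $t3, 5: $t3=5
after add $t6, $t6, $t2: $t6=2+10=12
after sub $t3, $t3, 1: $t3=5-1=4
cmp $t3, 0  (cmp 4,0)
bne L2: taken
after add $t6, $t6, $t2: $t6=12+10=22
after sub $t3, $t3, 1: $t3=4-1=3
cmp $t3, 0  (cmp 3,0)
bne L2: taken
after add $t6, $t6, $t2: $t6=22+10=32
after sub $t3, $t3, 1: $t3=3-1=2
cmp $t3, 0  (cmp 2,0)
bne L2: taken
after add $t6, $t6, $t2: $t6=32+10=42
after sub $t3, $t3, 1: $t3=2-1=1
cmp $t3, 0  (cmp 1,0)
bne L2: taken
after add $t6, $t6, $t2: $t6=42+10=52
after sub $t3, $t3, 1: $t3=1-1=0
cmp $t3, 0  (cmp 0,0)
bne L2: not taken
halt.

52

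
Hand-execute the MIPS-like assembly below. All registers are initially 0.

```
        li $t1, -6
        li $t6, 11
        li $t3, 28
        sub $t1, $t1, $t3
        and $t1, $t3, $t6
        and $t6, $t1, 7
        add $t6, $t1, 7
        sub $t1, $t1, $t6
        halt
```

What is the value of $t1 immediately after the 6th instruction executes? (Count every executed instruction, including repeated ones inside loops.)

8

li $t1, -6 → $t1=-6
li $t6, 11 → $t6=11
li $t3, 28 → $t3=28
sub $t1, $t1, $t3 → $t1=(-6)-28=-34
and $t1, $t3, $t6 → $t1=28&11=8
and $t6, $t1, 7 → $t6=8&7=0
After step 6: $t1 = 8.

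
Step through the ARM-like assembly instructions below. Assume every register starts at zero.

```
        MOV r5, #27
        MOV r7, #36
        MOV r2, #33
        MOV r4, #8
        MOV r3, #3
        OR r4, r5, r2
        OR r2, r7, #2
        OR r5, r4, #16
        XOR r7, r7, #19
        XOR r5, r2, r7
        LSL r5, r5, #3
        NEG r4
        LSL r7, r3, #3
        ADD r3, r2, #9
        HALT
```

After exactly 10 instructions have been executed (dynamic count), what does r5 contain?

17

MOV r5, #27 → r5=27
MOV r7, #36 → r7=36
MOV r2, #33 → r2=33
MOV r4, #8 → r4=8
MOV r3, #3 → r3=3
OR r4, r5, r2 → r4=27|33=59
OR r2, r7, #2 → r2=36|2=38
OR r5, r4, #16 → r5=59|16=59
XOR r7, r7, #19 → r7=36^19=55
XOR r5, r2, r7 → r5=38^55=17
After step 10: r5 = 17.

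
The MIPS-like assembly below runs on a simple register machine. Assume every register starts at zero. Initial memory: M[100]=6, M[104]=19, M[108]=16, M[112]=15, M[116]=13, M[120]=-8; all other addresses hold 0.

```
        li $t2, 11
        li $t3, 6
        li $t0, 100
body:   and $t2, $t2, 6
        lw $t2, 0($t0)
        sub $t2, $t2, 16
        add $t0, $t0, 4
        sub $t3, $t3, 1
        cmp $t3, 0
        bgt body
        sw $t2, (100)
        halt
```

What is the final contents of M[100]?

$t2=11
$t3=6
$t0=100
$t2=11&6=2
$t2=M[100]=6
$t2=6-16=-10
$t0=100+4=104
$t3=6-1=5
cmp $t3, 0  (cmp 5,0)
bgt body: taken
$t2=(-10)&6=6
$t2=M[104]=19
$t2=19-16=3
$t0=104+4=108
$t3=5-1=4
cmp $t3, 0  (cmp 4,0)
bgt body: taken
$t2=3&6=2
$t2=M[108]=16
$t2=16-16=0
$t0=108+4=112
$t3=4-1=3
cmp $t3, 0  (cmp 3,0)
bgt body: taken
$t2=0&6=0
$t2=M[112]=15
$t2=15-16=-1
$t0=112+4=116
$t3=3-1=2
cmp $t3, 0  (cmp 2,0)
bgt body: taken
$t2=(-1)&6=6
$t2=M[116]=13
$t2=13-16=-3
$t0=116+4=120
$t3=2-1=1
cmp $t3, 0  (cmp 1,0)
bgt body: taken
$t2=(-3)&6=4
$t2=M[120]=-8
$t2=(-8)-16=-24
$t0=120+4=124
$t3=1-1=0
cmp $t3, 0  (cmp 0,0)
bgt body: not taken
sw $t2, (100) → M[100]=-24
halt.

-24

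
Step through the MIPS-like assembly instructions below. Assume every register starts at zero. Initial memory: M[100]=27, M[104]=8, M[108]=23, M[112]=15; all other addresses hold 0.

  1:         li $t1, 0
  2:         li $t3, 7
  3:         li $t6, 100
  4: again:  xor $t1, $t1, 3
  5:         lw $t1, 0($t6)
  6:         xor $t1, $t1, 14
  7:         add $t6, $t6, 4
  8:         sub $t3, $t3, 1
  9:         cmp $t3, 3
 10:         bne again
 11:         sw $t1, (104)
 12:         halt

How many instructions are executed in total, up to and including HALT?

$t1=0
$t3=7
$t6=100
$t1=0^3=3
$t1=M[100]=27
$t1=27^14=21
$t6=100+4=104
$t3=7-1=6
cmp $t3, 3  (cmp 6,3)
bne again: taken
$t1=21^3=22
$t1=M[104]=8
$t1=8^14=6
$t6=104+4=108
$t3=6-1=5
cmp $t3, 3  (cmp 5,3)
bne again: taken
$t1=6^3=5
$t1=M[108]=23
$t1=23^14=25
$t6=108+4=112
$t3=5-1=4
cmp $t3, 3  (cmp 4,3)
bne again: taken
$t1=25^3=26
$t1=M[112]=15
$t1=15^14=1
$t6=112+4=116
$t3=4-1=3
cmp $t3, 3  (cmp 3,3)
bne again: not taken
sw $t1, (104) → M[104]=1
halt.
Total executed instructions: 33.

33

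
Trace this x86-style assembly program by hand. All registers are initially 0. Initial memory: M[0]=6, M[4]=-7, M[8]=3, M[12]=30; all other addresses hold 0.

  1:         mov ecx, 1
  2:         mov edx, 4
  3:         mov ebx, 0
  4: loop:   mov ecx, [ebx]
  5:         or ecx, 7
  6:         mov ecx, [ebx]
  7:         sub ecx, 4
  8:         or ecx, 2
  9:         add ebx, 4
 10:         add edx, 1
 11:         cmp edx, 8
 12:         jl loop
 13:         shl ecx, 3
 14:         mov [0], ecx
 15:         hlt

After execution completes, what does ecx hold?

after mov ecx, 1: ecx=1
after mov edx, 4: edx=4
after mov ebx, 0: ebx=0
after mov ecx, [ebx]: ecx=M[0]=6
after or ecx, 7: ecx=6|7=7
after mov ecx, [ebx]: ecx=M[0]=6
after sub ecx, 4: ecx=6-4=2
after or ecx, 2: ecx=2|2=2
after add ebx, 4: ebx=0+4=4
after add edx, 1: edx=4+1=5
cmp edx, 8  (cmp 5,8)
jl loop: taken
after mov ecx, [ebx]: ecx=M[4]=-7
after or ecx, 7: ecx=(-7)|7=-1
after mov ecx, [ebx]: ecx=M[4]=-7
after sub ecx, 4: ecx=(-7)-4=-11
after or ecx, 2: ecx=(-11)|2=-9
after add ebx, 4: ebx=4+4=8
after add edx, 1: edx=5+1=6
cmp edx, 8  (cmp 6,8)
jl loop: taken
after mov ecx, [ebx]: ecx=M[8]=3
after or ecx, 7: ecx=3|7=7
after mov ecx, [ebx]: ecx=M[8]=3
after sub ecx, 4: ecx=3-4=-1
after or ecx, 2: ecx=(-1)|2=-1
after add ebx, 4: ebx=8+4=12
after add edx, 1: edx=6+1=7
cmp edx, 8  (cmp 7,8)
jl loop: taken
after mov ecx, [ebx]: ecx=M[12]=30
after or ecx, 7: ecx=30|7=31
after mov ecx, [ebx]: ecx=M[12]=30
after sub ecx, 4: ecx=30-4=26
after or ecx, 2: ecx=26|2=26
after add ebx, 4: ebx=12+4=16
after add edx, 1: edx=7+1=8
cmp edx, 8  (cmp 8,8)
jl loop: not taken
after shl ecx, 3: ecx=26<<3=208
mov [0], ecx → M[0]=208
halt.

208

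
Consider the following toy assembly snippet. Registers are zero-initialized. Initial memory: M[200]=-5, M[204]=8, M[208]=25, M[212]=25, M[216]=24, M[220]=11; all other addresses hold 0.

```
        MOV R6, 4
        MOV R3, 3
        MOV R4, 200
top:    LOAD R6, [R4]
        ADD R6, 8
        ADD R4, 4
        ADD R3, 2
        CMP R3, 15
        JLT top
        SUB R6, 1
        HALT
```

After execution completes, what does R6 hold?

18

R6=4
R3=3
R4=200
R6=M[200]=-5
R6=(-5)+8=3
R4=200+4=204
R3=3+2=5
CMP R3, 15  (cmp 5,15)
JLT top: taken
R6=M[204]=8
R6=8+8=16
R4=204+4=208
R3=5+2=7
CMP R3, 15  (cmp 7,15)
JLT top: taken
R6=M[208]=25
R6=25+8=33
R4=208+4=212
R3=7+2=9
CMP R3, 15  (cmp 9,15)
JLT top: taken
R6=M[212]=25
R6=25+8=33
R4=212+4=216
R3=9+2=11
CMP R3, 15  (cmp 11,15)
JLT top: taken
R6=M[216]=24
R6=24+8=32
R4=216+4=220
R3=11+2=13
CMP R3, 15  (cmp 13,15)
JLT top: taken
R6=M[220]=11
R6=11+8=19
R4=220+4=224
R3=13+2=15
CMP R3, 15  (cmp 15,15)
JLT top: not taken
R6=19-1=18
halt.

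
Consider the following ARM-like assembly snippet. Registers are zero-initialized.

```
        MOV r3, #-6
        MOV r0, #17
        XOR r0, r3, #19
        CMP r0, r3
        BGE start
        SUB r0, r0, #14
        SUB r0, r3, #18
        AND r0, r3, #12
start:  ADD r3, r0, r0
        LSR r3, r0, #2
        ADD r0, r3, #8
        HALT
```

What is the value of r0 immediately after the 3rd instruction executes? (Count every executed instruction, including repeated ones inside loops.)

MOV r3, #-6 → r3=-6
MOV r0, #17 → r0=17
XOR r0, r3, #19 → r0=(-6)^19=-23
After step 3: r0 = -23.

-23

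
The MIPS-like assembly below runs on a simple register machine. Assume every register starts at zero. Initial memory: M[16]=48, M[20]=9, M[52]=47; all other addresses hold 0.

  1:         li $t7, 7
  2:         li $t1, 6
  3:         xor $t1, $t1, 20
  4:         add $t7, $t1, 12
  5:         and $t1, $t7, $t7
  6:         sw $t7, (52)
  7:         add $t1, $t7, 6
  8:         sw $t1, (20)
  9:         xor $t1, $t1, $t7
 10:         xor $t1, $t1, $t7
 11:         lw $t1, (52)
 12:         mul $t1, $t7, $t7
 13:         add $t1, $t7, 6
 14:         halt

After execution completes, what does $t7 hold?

30

after li $t7, 7: $t7=7
after li $t1, 6: $t1=6
after xor $t1, $t1, 20: $t1=6^20=18
after add $t7, $t1, 12: $t7=18+12=30
after and $t1, $t7, $t7: $t1=30&30=30
sw $t7, (52) → M[52]=30
after add $t1, $t7, 6: $t1=30+6=36
sw $t1, (20) → M[20]=36
after xor $t1, $t1, $t7: $t1=36^30=58
after xor $t1, $t1, $t7: $t1=58^30=36
after lw $t1, (52): $t1=M[52]=30
after mul $t1, $t7, $t7: $t1=30*30=900
after add $t1, $t7, 6: $t1=30+6=36
halt.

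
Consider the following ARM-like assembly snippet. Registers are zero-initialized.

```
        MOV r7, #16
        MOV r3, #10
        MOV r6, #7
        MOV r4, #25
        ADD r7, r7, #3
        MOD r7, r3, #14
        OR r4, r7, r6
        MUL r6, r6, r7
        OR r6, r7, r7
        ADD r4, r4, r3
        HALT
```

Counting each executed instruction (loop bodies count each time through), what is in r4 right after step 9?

after MOV r7, #16: r7=16
after MOV r3, #10: r3=10
after MOV r6, #7: r6=7
after MOV r4, #25: r4=25
after ADD r7, r7, #3: r7=16+3=19
after MOD r7, r3, #14: r7=10%14=10
after OR r4, r7, r6: r4=10|7=15
after MUL r6, r6, r7: r6=7*10=70
after OR r6, r7, r7: r6=10|10=10
After step 9: r4 = 15.

15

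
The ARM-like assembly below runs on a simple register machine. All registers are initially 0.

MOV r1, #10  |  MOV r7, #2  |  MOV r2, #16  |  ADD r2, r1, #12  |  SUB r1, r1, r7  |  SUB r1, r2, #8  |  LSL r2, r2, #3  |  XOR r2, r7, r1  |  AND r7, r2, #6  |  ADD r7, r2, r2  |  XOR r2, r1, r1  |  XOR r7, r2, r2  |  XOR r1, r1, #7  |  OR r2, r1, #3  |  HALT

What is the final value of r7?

r1=10
r7=2
r2=16
r2=10+12=22
r1=10-2=8
r1=22-8=14
r2=22<<3=176
r2=2^14=12
r7=12&6=4
r7=12+12=24
r2=14^14=0
r7=0^0=0
r1=14^7=9
r2=9|3=11
halt.

0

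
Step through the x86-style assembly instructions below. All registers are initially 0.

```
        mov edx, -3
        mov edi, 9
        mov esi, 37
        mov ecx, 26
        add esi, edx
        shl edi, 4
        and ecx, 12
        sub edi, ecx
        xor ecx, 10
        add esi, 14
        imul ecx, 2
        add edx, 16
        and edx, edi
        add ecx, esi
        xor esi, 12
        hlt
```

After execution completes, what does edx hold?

after mov edx, -3: edx=-3
after mov edi, 9: edi=9
after mov esi, 37: esi=37
after mov ecx, 26: ecx=26
after add esi, edx: esi=37+(-3)=34
after shl edi, 4: edi=9<<4=144
after and ecx, 12: ecx=26&12=8
after sub edi, ecx: edi=144-8=136
after xor ecx, 10: ecx=8^10=2
after add esi, 14: esi=34+14=48
after imul ecx, 2: ecx=2*2=4
after add edx, 16: edx=(-3)+16=13
after and edx, edi: edx=13&136=8
after add ecx, esi: ecx=4+48=52
after xor esi, 12: esi=48^12=60
halt.

8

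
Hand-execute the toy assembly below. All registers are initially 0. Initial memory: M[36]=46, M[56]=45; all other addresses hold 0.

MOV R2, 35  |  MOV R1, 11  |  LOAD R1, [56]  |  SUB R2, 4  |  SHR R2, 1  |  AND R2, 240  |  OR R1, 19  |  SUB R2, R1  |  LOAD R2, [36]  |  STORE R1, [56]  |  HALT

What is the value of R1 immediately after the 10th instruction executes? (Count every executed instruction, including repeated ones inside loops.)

63

R2=35
R1=11
R1=M[56]=45
R2=35-4=31
R2=31>>1=15
R2=15&240=0
R1=45|19=63
R2=0-63=-63
R2=M[36]=46
STORE R1, [56] → M[56]=63
After step 10: R1 = 63.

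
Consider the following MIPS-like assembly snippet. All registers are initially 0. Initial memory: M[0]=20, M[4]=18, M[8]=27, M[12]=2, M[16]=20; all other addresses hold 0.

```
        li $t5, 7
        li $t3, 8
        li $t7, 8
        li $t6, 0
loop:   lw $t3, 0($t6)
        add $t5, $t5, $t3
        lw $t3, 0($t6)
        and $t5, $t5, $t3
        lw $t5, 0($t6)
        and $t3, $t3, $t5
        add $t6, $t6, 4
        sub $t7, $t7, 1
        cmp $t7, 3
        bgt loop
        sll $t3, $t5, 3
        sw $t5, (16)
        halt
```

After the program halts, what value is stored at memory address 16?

20

after li $t5, 7: $t5=7
after li $t3, 8: $t3=8
after li $t7, 8: $t7=8
after li $t6, 0: $t6=0
after lw $t3, 0($t6): $t3=M[0]=20
after add $t5, $t5, $t3: $t5=7+20=27
after lw $t3, 0($t6): $t3=M[0]=20
after and $t5, $t5, $t3: $t5=27&20=16
after lw $t5, 0($t6): $t5=M[0]=20
after and $t3, $t3, $t5: $t3=20&20=20
after add $t6, $t6, 4: $t6=0+4=4
after sub $t7, $t7, 1: $t7=8-1=7
cmp $t7, 3  (cmp 7,3)
bgt loop: taken
after lw $t3, 0($t6): $t3=M[4]=18
after add $t5, $t5, $t3: $t5=20+18=38
after lw $t3, 0($t6): $t3=M[4]=18
after and $t5, $t5, $t3: $t5=38&18=2
after lw $t5, 0($t6): $t5=M[4]=18
after and $t3, $t3, $t5: $t3=18&18=18
after add $t6, $t6, 4: $t6=4+4=8
after sub $t7, $t7, 1: $t7=7-1=6
cmp $t7, 3  (cmp 6,3)
bgt loop: taken
after lw $t3, 0($t6): $t3=M[8]=27
after add $t5, $t5, $t3: $t5=18+27=45
after lw $t3, 0($t6): $t3=M[8]=27
after and $t5, $t5, $t3: $t5=45&27=9
after lw $t5, 0($t6): $t5=M[8]=27
after and $t3, $t3, $t5: $t3=27&27=27
after add $t6, $t6, 4: $t6=8+4=12
after sub $t7, $t7, 1: $t7=6-1=5
cmp $t7, 3  (cmp 5,3)
bgt loop: taken
after lw $t3, 0($t6): $t3=M[12]=2
after add $t5, $t5, $t3: $t5=27+2=29
after lw $t3, 0($t6): $t3=M[12]=2
after and $t5, $t5, $t3: $t5=29&2=0
after lw $t5, 0($t6): $t5=M[12]=2
after and $t3, $t3, $t5: $t3=2&2=2
after add $t6, $t6, 4: $t6=12+4=16
after sub $t7, $t7, 1: $t7=5-1=4
cmp $t7, 3  (cmp 4,3)
bgt loop: taken
after lw $t3, 0($t6): $t3=M[16]=20
after add $t5, $t5, $t3: $t5=2+20=22
after lw $t3, 0($t6): $t3=M[16]=20
after and $t5, $t5, $t3: $t5=22&20=20
after lw $t5, 0($t6): $t5=M[16]=20
after and $t3, $t3, $t5: $t3=20&20=20
after add $t6, $t6, 4: $t6=16+4=20
after sub $t7, $t7, 1: $t7=4-1=3
cmp $t7, 3  (cmp 3,3)
bgt loop: not taken
after sll $t3, $t5, 3: $t3=20<<3=160
sw $t5, (16) → M[16]=20
halt.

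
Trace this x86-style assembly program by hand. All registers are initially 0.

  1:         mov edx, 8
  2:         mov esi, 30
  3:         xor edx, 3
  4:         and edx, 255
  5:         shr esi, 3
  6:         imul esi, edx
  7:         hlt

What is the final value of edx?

11

mov edx, 8 → edx=8
mov esi, 30 → esi=30
xor edx, 3 → edx=8^3=11
and edx, 255 → edx=11&255=11
shr esi, 3 → esi=30>>3=3
imul esi, edx → esi=3*11=33
halt.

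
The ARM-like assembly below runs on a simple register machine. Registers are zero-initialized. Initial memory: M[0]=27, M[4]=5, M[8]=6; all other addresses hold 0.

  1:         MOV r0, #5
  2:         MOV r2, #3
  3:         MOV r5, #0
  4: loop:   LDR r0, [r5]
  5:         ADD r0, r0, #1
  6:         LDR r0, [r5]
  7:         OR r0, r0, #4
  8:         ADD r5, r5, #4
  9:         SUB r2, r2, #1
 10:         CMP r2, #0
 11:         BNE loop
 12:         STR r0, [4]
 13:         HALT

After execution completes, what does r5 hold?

after MOV r0, #5: r0=5
after MOV r2, #3: r2=3
after MOV r5, #0: r5=0
after LDR r0, [r5]: r0=M[0]=27
after ADD r0, r0, #1: r0=27+1=28
after LDR r0, [r5]: r0=M[0]=27
after OR r0, r0, #4: r0=27|4=31
after ADD r5, r5, #4: r5=0+4=4
after SUB r2, r2, #1: r2=3-1=2
CMP r2, #0  (cmp 2,0)
BNE loop: taken
after LDR r0, [r5]: r0=M[4]=5
after ADD r0, r0, #1: r0=5+1=6
after LDR r0, [r5]: r0=M[4]=5
after OR r0, r0, #4: r0=5|4=5
after ADD r5, r5, #4: r5=4+4=8
after SUB r2, r2, #1: r2=2-1=1
CMP r2, #0  (cmp 1,0)
BNE loop: taken
after LDR r0, [r5]: r0=M[8]=6
after ADD r0, r0, #1: r0=6+1=7
after LDR r0, [r5]: r0=M[8]=6
after OR r0, r0, #4: r0=6|4=6
after ADD r5, r5, #4: r5=8+4=12
after SUB r2, r2, #1: r2=1-1=0
CMP r2, #0  (cmp 0,0)
BNE loop: not taken
STR r0, [4] → M[4]=6
halt.

12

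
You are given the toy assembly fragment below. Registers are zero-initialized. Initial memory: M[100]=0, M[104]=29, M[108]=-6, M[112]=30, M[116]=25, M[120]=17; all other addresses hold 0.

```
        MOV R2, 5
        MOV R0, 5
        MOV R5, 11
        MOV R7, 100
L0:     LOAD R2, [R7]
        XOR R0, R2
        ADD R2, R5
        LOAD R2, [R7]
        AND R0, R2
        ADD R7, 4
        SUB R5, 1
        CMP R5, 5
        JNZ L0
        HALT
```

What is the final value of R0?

16

MOV R2, 5 → R2=5
MOV R0, 5 → R0=5
MOV R5, 11 → R5=11
MOV R7, 100 → R7=100
LOAD R2, [R7] → R2=M[100]=0
XOR R0, R2 → R0=5^0=5
ADD R2, R5 → R2=0+11=11
LOAD R2, [R7] → R2=M[100]=0
AND R0, R2 → R0=5&0=0
ADD R7, 4 → R7=100+4=104
SUB R5, 1 → R5=11-1=10
CMP R5, 5  (cmp 10,5)
JNZ L0: taken
LOAD R2, [R7] → R2=M[104]=29
XOR R0, R2 → R0=0^29=29
ADD R2, R5 → R2=29+10=39
LOAD R2, [R7] → R2=M[104]=29
AND R0, R2 → R0=29&29=29
ADD R7, 4 → R7=104+4=108
SUB R5, 1 → R5=10-1=9
CMP R5, 5  (cmp 9,5)
JNZ L0: taken
LOAD R2, [R7] → R2=M[108]=-6
XOR R0, R2 → R0=29^(-6)=-25
ADD R2, R5 → R2=(-6)+9=3
LOAD R2, [R7] → R2=M[108]=-6
AND R0, R2 → R0=(-25)&(-6)=-30
ADD R7, 4 → R7=108+4=112
SUB R5, 1 → R5=9-1=8
CMP R5, 5  (cmp 8,5)
JNZ L0: taken
LOAD R2, [R7] → R2=M[112]=30
XOR R0, R2 → R0=(-30)^30=-4
ADD R2, R5 → R2=30+8=38
LOAD R2, [R7] → R2=M[112]=30
AND R0, R2 → R0=(-4)&30=28
ADD R7, 4 → R7=112+4=116
SUB R5, 1 → R5=8-1=7
CMP R5, 5  (cmp 7,5)
JNZ L0: taken
LOAD R2, [R7] → R2=M[116]=25
XOR R0, R2 → R0=28^25=5
ADD R2, R5 → R2=25+7=32
LOAD R2, [R7] → R2=M[116]=25
AND R0, R2 → R0=5&25=1
ADD R7, 4 → R7=116+4=120
SUB R5, 1 → R5=7-1=6
CMP R5, 5  (cmp 6,5)
JNZ L0: taken
LOAD R2, [R7] → R2=M[120]=17
XOR R0, R2 → R0=1^17=16
ADD R2, R5 → R2=17+6=23
LOAD R2, [R7] → R2=M[120]=17
AND R0, R2 → R0=16&17=16
ADD R7, 4 → R7=120+4=124
SUB R5, 1 → R5=6-1=5
CMP R5, 5  (cmp 5,5)
JNZ L0: not taken
halt.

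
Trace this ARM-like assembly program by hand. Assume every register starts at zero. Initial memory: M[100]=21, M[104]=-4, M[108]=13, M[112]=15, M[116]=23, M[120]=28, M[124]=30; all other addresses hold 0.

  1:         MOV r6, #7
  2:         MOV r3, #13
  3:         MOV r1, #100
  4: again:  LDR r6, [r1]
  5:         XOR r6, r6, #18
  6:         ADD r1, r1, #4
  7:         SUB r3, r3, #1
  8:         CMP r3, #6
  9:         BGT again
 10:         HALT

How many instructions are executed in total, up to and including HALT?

46

after MOV r6, #7: r6=7
after MOV r3, #13: r3=13
after MOV r1, #100: r1=100
after LDR r6, [r1]: r6=M[100]=21
after XOR r6, r6, #18: r6=21^18=7
after ADD r1, r1, #4: r1=100+4=104
after SUB r3, r3, #1: r3=13-1=12
CMP r3, #6  (cmp 12,6)
BGT again: taken
after LDR r6, [r1]: r6=M[104]=-4
after XOR r6, r6, #18: r6=(-4)^18=-18
after ADD r1, r1, #4: r1=104+4=108
after SUB r3, r3, #1: r3=12-1=11
CMP r3, #6  (cmp 11,6)
BGT again: taken
after LDR r6, [r1]: r6=M[108]=13
after XOR r6, r6, #18: r6=13^18=31
after ADD r1, r1, #4: r1=108+4=112
after SUB r3, r3, #1: r3=11-1=10
CMP r3, #6  (cmp 10,6)
BGT again: taken
after LDR r6, [r1]: r6=M[112]=15
after XOR r6, r6, #18: r6=15^18=29
after ADD r1, r1, #4: r1=112+4=116
after SUB r3, r3, #1: r3=10-1=9
CMP r3, #6  (cmp 9,6)
BGT again: taken
after LDR r6, [r1]: r6=M[116]=23
after XOR r6, r6, #18: r6=23^18=5
after ADD r1, r1, #4: r1=116+4=120
after SUB r3, r3, #1: r3=9-1=8
CMP r3, #6  (cmp 8,6)
BGT again: taken
after LDR r6, [r1]: r6=M[120]=28
after XOR r6, r6, #18: r6=28^18=14
after ADD r1, r1, #4: r1=120+4=124
after SUB r3, r3, #1: r3=8-1=7
CMP r3, #6  (cmp 7,6)
BGT again: taken
after LDR r6, [r1]: r6=M[124]=30
after XOR r6, r6, #18: r6=30^18=12
after ADD r1, r1, #4: r1=124+4=128
after SUB r3, r3, #1: r3=7-1=6
CMP r3, #6  (cmp 6,6)
BGT again: not taken
halt.
Total executed instructions: 46.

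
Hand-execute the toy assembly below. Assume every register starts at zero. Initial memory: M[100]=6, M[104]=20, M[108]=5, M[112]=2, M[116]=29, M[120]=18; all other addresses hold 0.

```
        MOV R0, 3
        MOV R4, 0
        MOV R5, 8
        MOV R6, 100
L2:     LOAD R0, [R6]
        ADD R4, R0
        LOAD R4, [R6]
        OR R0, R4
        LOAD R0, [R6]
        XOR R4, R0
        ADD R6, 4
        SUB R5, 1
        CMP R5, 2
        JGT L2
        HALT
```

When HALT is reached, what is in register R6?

R0=3
R4=0
R5=8
R6=100
R0=M[100]=6
R4=0+6=6
R4=M[100]=6
R0=6|6=6
R0=M[100]=6
R4=6^6=0
R6=100+4=104
R5=8-1=7
CMP R5, 2  (cmp 7,2)
JGT L2: taken
R0=M[104]=20
R4=0+20=20
R4=M[104]=20
R0=20|20=20
R0=M[104]=20
R4=20^20=0
R6=104+4=108
R5=7-1=6
CMP R5, 2  (cmp 6,2)
JGT L2: taken
R0=M[108]=5
R4=0+5=5
R4=M[108]=5
R0=5|5=5
R0=M[108]=5
R4=5^5=0
R6=108+4=112
R5=6-1=5
CMP R5, 2  (cmp 5,2)
JGT L2: taken
R0=M[112]=2
R4=0+2=2
R4=M[112]=2
R0=2|2=2
R0=M[112]=2
R4=2^2=0
R6=112+4=116
R5=5-1=4
CMP R5, 2  (cmp 4,2)
JGT L2: taken
R0=M[116]=29
R4=0+29=29
R4=M[116]=29
R0=29|29=29
R0=M[116]=29
R4=29^29=0
R6=116+4=120
R5=4-1=3
CMP R5, 2  (cmp 3,2)
JGT L2: taken
R0=M[120]=18
R4=0+18=18
R4=M[120]=18
R0=18|18=18
R0=M[120]=18
R4=18^18=0
R6=120+4=124
R5=3-1=2
CMP R5, 2  (cmp 2,2)
JGT L2: not taken
halt.

124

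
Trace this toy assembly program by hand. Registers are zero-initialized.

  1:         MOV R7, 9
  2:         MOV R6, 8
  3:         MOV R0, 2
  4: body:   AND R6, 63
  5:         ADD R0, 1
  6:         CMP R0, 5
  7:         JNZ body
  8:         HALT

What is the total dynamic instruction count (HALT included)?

16

MOV R7, 9 → R7=9
MOV R6, 8 → R6=8
MOV R0, 2 → R0=2
AND R6, 63 → R6=8&63=8
ADD R0, 1 → R0=2+1=3
CMP R0, 5  (cmp 3,5)
JNZ body: taken
AND R6, 63 → R6=8&63=8
ADD R0, 1 → R0=3+1=4
CMP R0, 5  (cmp 4,5)
JNZ body: taken
AND R6, 63 → R6=8&63=8
ADD R0, 1 → R0=4+1=5
CMP R0, 5  (cmp 5,5)
JNZ body: not taken
halt.
Total executed instructions: 16.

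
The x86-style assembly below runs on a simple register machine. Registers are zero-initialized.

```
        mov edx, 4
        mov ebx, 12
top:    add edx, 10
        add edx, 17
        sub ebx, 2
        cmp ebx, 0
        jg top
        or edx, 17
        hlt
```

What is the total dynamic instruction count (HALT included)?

34

edx=4
ebx=12
edx=4+10=14
edx=14+17=31
ebx=12-2=10
cmp ebx, 0  (cmp 10,0)
jg top: taken
edx=31+10=41
edx=41+17=58
ebx=10-2=8
cmp ebx, 0  (cmp 8,0)
jg top: taken
edx=58+10=68
edx=68+17=85
ebx=8-2=6
cmp ebx, 0  (cmp 6,0)
jg top: taken
edx=85+10=95
edx=95+17=112
ebx=6-2=4
cmp ebx, 0  (cmp 4,0)
jg top: taken
edx=112+10=122
edx=122+17=139
ebx=4-2=2
cmp ebx, 0  (cmp 2,0)
jg top: taken
edx=139+10=149
edx=149+17=166
ebx=2-2=0
cmp ebx, 0  (cmp 0,0)
jg top: not taken
edx=166|17=183
halt.
Total executed instructions: 34.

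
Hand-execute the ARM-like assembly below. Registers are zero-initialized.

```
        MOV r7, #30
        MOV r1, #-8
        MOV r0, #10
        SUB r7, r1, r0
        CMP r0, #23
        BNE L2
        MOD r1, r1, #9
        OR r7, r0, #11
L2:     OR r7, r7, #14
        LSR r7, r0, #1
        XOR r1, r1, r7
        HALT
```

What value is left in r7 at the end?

5

MOV r7, #30 → r7=30
MOV r1, #-8 → r1=-8
MOV r0, #10 → r0=10
SUB r7, r1, r0 → r7=(-8)-10=-18
CMP r0, #23  (cmp 10,23)
BNE L2: taken
OR r7, r7, #14 → r7=(-18)|14=-18
LSR r7, r0, #1 → r7=10>>1=5
XOR r1, r1, r7 → r1=(-8)^5=-3
halt.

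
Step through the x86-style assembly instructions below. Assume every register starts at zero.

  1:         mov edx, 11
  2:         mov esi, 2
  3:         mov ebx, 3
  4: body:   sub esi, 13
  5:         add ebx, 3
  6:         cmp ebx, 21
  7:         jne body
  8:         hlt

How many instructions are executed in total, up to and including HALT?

after mov edx, 11: edx=11
after mov esi, 2: esi=2
after mov ebx, 3: ebx=3
after sub esi, 13: esi=2-13=-11
after add ebx, 3: ebx=3+3=6
cmp ebx, 21  (cmp 6,21)
jne body: taken
after sub esi, 13: esi=(-11)-13=-24
after add ebx, 3: ebx=6+3=9
cmp ebx, 21  (cmp 9,21)
jne body: taken
after sub esi, 13: esi=(-24)-13=-37
after add ebx, 3: ebx=9+3=12
cmp ebx, 21  (cmp 12,21)
jne body: taken
after sub esi, 13: esi=(-37)-13=-50
after add ebx, 3: ebx=12+3=15
cmp ebx, 21  (cmp 15,21)
jne body: taken
after sub esi, 13: esi=(-50)-13=-63
after add ebx, 3: ebx=15+3=18
cmp ebx, 21  (cmp 18,21)
jne body: taken
after sub esi, 13: esi=(-63)-13=-76
after add ebx, 3: ebx=18+3=21
cmp ebx, 21  (cmp 21,21)
jne body: not taken
halt.
Total executed instructions: 28.

28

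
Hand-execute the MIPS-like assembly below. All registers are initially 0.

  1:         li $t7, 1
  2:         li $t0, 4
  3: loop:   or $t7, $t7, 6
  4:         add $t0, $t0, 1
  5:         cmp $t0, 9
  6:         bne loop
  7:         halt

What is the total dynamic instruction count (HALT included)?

23

after li $t7, 1: $t7=1
after li $t0, 4: $t0=4
after or $t7, $t7, 6: $t7=1|6=7
after add $t0, $t0, 1: $t0=4+1=5
cmp $t0, 9  (cmp 5,9)
bne loop: taken
after or $t7, $t7, 6: $t7=7|6=7
after add $t0, $t0, 1: $t0=5+1=6
cmp $t0, 9  (cmp 6,9)
bne loop: taken
after or $t7, $t7, 6: $t7=7|6=7
after add $t0, $t0, 1: $t0=6+1=7
cmp $t0, 9  (cmp 7,9)
bne loop: taken
after or $t7, $t7, 6: $t7=7|6=7
after add $t0, $t0, 1: $t0=7+1=8
cmp $t0, 9  (cmp 8,9)
bne loop: taken
after or $t7, $t7, 6: $t7=7|6=7
after add $t0, $t0, 1: $t0=8+1=9
cmp $t0, 9  (cmp 9,9)
bne loop: not taken
halt.
Total executed instructions: 23.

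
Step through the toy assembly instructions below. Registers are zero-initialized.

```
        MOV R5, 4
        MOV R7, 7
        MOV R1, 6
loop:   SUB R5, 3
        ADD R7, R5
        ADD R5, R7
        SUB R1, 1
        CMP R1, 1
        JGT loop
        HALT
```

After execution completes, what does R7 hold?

R5=4
R7=7
R1=6
R5=4-3=1
R7=7+1=8
R5=1+8=9
R1=6-1=5
CMP R1, 1  (cmp 5,1)
JGT loop: taken
R5=9-3=6
R7=8+6=14
R5=6+14=20
R1=5-1=4
CMP R1, 1  (cmp 4,1)
JGT loop: taken
R5=20-3=17
R7=14+17=31
R5=17+31=48
R1=4-1=3
CMP R1, 1  (cmp 3,1)
JGT loop: taken
R5=48-3=45
R7=31+45=76
R5=45+76=121
R1=3-1=2
CMP R1, 1  (cmp 2,1)
JGT loop: taken
R5=121-3=118
R7=76+118=194
R5=118+194=312
R1=2-1=1
CMP R1, 1  (cmp 1,1)
JGT loop: not taken
halt.

194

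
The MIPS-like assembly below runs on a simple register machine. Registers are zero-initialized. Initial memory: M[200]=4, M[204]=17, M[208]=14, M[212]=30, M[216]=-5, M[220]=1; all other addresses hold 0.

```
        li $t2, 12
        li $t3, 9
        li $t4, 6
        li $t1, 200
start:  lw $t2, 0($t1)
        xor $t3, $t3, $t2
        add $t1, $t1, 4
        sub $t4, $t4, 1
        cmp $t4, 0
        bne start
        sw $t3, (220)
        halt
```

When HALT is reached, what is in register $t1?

224

li $t2, 12 → $t2=12
li $t3, 9 → $t3=9
li $t4, 6 → $t4=6
li $t1, 200 → $t1=200
lw $t2, 0($t1) → $t2=M[200]=4
xor $t3, $t3, $t2 → $t3=9^4=13
add $t1, $t1, 4 → $t1=200+4=204
sub $t4, $t4, 1 → $t4=6-1=5
cmp $t4, 0  (cmp 5,0)
bne start: taken
lw $t2, 0($t1) → $t2=M[204]=17
xor $t3, $t3, $t2 → $t3=13^17=28
add $t1, $t1, 4 → $t1=204+4=208
sub $t4, $t4, 1 → $t4=5-1=4
cmp $t4, 0  (cmp 4,0)
bne start: taken
lw $t2, 0($t1) → $t2=M[208]=14
xor $t3, $t3, $t2 → $t3=28^14=18
add $t1, $t1, 4 → $t1=208+4=212
sub $t4, $t4, 1 → $t4=4-1=3
cmp $t4, 0  (cmp 3,0)
bne start: taken
lw $t2, 0($t1) → $t2=M[212]=30
xor $t3, $t3, $t2 → $t3=18^30=12
add $t1, $t1, 4 → $t1=212+4=216
sub $t4, $t4, 1 → $t4=3-1=2
cmp $t4, 0  (cmp 2,0)
bne start: taken
lw $t2, 0($t1) → $t2=M[216]=-5
xor $t3, $t3, $t2 → $t3=12^(-5)=-9
add $t1, $t1, 4 → $t1=216+4=220
sub $t4, $t4, 1 → $t4=2-1=1
cmp $t4, 0  (cmp 1,0)
bne start: taken
lw $t2, 0($t1) → $t2=M[220]=1
xor $t3, $t3, $t2 → $t3=(-9)^1=-10
add $t1, $t1, 4 → $t1=220+4=224
sub $t4, $t4, 1 → $t4=1-1=0
cmp $t4, 0  (cmp 0,0)
bne start: not taken
sw $t3, (220) → M[220]=-10
halt.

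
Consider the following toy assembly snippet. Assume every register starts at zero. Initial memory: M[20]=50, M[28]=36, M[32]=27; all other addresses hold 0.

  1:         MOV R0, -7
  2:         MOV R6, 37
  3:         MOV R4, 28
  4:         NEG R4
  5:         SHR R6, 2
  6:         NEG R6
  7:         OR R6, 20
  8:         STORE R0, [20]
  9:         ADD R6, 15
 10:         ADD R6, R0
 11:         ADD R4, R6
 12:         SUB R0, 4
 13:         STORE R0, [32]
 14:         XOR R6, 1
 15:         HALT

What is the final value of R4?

-29

R0=-7
R6=37
R4=28
R4=-(28)=-28
R6=37>>2=9
R6=-(9)=-9
R6=(-9)|20=-9
STORE R0, [20] → M[20]=-7
R6=(-9)+15=6
R6=6+(-7)=-1
R4=(-28)+(-1)=-29
R0=(-7)-4=-11
STORE R0, [32] → M[32]=-11
R6=(-1)^1=-2
halt.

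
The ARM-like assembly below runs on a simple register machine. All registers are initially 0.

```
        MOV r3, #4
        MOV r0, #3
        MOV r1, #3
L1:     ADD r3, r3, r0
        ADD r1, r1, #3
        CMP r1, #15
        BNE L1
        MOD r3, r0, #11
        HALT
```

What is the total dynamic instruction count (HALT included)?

MOV r3, #4 → r3=4
MOV r0, #3 → r0=3
MOV r1, #3 → r1=3
ADD r3, r3, r0 → r3=4+3=7
ADD r1, r1, #3 → r1=3+3=6
CMP r1, #15  (cmp 6,15)
BNE L1: taken
ADD r3, r3, r0 → r3=7+3=10
ADD r1, r1, #3 → r1=6+3=9
CMP r1, #15  (cmp 9,15)
BNE L1: taken
ADD r3, r3, r0 → r3=10+3=13
ADD r1, r1, #3 → r1=9+3=12
CMP r1, #15  (cmp 12,15)
BNE L1: taken
ADD r3, r3, r0 → r3=13+3=16
ADD r1, r1, #3 → r1=12+3=15
CMP r1, #15  (cmp 15,15)
BNE L1: not taken
MOD r3, r0, #11 → r3=3%11=3
halt.
Total executed instructions: 21.

21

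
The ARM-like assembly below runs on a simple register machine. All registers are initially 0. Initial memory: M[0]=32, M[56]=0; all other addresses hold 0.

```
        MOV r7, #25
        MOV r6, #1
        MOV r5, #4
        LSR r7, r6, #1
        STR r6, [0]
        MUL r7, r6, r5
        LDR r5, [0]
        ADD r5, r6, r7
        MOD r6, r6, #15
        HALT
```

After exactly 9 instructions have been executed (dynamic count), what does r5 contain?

after MOV r7, #25: r7=25
after MOV r6, #1: r6=1
after MOV r5, #4: r5=4
after LSR r7, r6, #1: r7=1>>1=0
STR r6, [0] → M[0]=1
after MUL r7, r6, r5: r7=1*4=4
after LDR r5, [0]: r5=M[0]=1
after ADD r5, r6, r7: r5=1+4=5
after MOD r6, r6, #15: r6=1%15=1
After step 9: r5 = 5.

5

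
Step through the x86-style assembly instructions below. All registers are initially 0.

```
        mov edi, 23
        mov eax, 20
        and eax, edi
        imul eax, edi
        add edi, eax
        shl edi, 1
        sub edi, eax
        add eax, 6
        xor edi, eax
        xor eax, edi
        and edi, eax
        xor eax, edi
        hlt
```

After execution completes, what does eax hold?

466

edi=23
eax=20
eax=20&23=20
eax=20*23=460
edi=23+460=483
edi=483<<1=966
edi=966-460=506
eax=460+6=466
edi=506^466=40
eax=466^40=506
edi=40&506=40
eax=506^40=466
halt.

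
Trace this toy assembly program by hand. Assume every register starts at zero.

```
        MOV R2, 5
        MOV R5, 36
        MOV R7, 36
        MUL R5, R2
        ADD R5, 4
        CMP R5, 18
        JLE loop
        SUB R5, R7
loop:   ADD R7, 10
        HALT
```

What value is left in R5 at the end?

R2=5
R5=36
R7=36
R5=36*5=180
R5=180+4=184
CMP R5, 18  (cmp 184,18)
JLE loop: not taken
R5=184-36=148
R7=36+10=46
halt.

148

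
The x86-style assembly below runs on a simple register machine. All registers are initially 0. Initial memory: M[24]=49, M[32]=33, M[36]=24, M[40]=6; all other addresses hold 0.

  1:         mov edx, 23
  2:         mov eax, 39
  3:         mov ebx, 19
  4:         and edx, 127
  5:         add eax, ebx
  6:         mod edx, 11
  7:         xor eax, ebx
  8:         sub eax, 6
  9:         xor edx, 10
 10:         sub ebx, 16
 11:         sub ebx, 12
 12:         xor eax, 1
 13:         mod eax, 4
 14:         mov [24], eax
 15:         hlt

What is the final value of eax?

2

mov edx, 23 → edx=23
mov eax, 39 → eax=39
mov ebx, 19 → ebx=19
and edx, 127 → edx=23&127=23
add eax, ebx → eax=39+19=58
mod edx, 11 → edx=23%11=1
xor eax, ebx → eax=58^19=41
sub eax, 6 → eax=41-6=35
xor edx, 10 → edx=1^10=11
sub ebx, 16 → ebx=19-16=3
sub ebx, 12 → ebx=3-12=-9
xor eax, 1 → eax=35^1=34
mod eax, 4 → eax=34%4=2
mov [24], eax → M[24]=2
halt.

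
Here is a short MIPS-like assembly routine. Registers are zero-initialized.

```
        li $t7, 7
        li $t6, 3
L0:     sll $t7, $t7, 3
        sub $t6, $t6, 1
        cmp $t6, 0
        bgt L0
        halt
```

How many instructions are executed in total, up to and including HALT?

li $t7, 7 → $t7=7
li $t6, 3 → $t6=3
sll $t7, $t7, 3 → $t7=7<<3=56
sub $t6, $t6, 1 → $t6=3-1=2
cmp $t6, 0  (cmp 2,0)
bgt L0: taken
sll $t7, $t7, 3 → $t7=56<<3=448
sub $t6, $t6, 1 → $t6=2-1=1
cmp $t6, 0  (cmp 1,0)
bgt L0: taken
sll $t7, $t7, 3 → $t7=448<<3=3584
sub $t6, $t6, 1 → $t6=1-1=0
cmp $t6, 0  (cmp 0,0)
bgt L0: not taken
halt.
Total executed instructions: 15.

15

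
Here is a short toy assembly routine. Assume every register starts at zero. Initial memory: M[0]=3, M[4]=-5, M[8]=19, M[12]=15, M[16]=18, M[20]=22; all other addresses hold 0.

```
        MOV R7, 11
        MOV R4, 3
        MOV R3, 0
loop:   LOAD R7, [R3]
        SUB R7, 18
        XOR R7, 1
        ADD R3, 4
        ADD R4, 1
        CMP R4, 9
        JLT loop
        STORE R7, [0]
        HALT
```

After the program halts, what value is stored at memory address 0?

R7=11
R4=3
R3=0
R7=M[0]=3
R7=3-18=-15
R7=(-15)^1=-16
R3=0+4=4
R4=3+1=4
CMP R4, 9  (cmp 4,9)
JLT loop: taken
R7=M[4]=-5
R7=(-5)-18=-23
R7=(-23)^1=-24
R3=4+4=8
R4=4+1=5
CMP R4, 9  (cmp 5,9)
JLT loop: taken
R7=M[8]=19
R7=19-18=1
R7=1^1=0
R3=8+4=12
R4=5+1=6
CMP R4, 9  (cmp 6,9)
JLT loop: taken
R7=M[12]=15
R7=15-18=-3
R7=(-3)^1=-4
R3=12+4=16
R4=6+1=7
CMP R4, 9  (cmp 7,9)
JLT loop: taken
R7=M[16]=18
R7=18-18=0
R7=0^1=1
R3=16+4=20
R4=7+1=8
CMP R4, 9  (cmp 8,9)
JLT loop: taken
R7=M[20]=22
R7=22-18=4
R7=4^1=5
R3=20+4=24
R4=8+1=9
CMP R4, 9  (cmp 9,9)
JLT loop: not taken
STORE R7, [0] → M[0]=5
halt.

5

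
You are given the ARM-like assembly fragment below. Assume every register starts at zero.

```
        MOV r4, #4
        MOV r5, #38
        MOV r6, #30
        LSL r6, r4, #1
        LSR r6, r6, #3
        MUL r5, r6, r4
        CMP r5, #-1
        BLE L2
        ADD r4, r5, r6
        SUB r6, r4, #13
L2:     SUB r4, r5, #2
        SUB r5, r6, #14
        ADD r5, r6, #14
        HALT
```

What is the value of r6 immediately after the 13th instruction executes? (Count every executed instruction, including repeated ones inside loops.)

-8

MOV r4, #4 → r4=4
MOV r5, #38 → r5=38
MOV r6, #30 → r6=30
LSL r6, r4, #1 → r6=4<<1=8
LSR r6, r6, #3 → r6=8>>3=1
MUL r5, r6, r4 → r5=1*4=4
CMP r5, #-1  (cmp 4,-1)
BLE L2: not taken
ADD r4, r5, r6 → r4=4+1=5
SUB r6, r4, #13 → r6=5-13=-8
SUB r4, r5, #2 → r4=4-2=2
SUB r5, r6, #14 → r5=(-8)-14=-22
ADD r5, r6, #14 → r5=(-8)+14=6
After step 13: r6 = -8.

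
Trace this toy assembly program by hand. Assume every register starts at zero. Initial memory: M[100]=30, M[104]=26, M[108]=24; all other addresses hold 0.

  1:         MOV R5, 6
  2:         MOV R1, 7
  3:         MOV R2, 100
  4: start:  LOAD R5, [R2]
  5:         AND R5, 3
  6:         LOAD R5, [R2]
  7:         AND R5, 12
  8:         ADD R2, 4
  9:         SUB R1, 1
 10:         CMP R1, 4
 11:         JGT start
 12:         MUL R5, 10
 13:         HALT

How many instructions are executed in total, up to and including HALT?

29

MOV R5, 6 → R5=6
MOV R1, 7 → R1=7
MOV R2, 100 → R2=100
LOAD R5, [R2] → R5=M[100]=30
AND R5, 3 → R5=30&3=2
LOAD R5, [R2] → R5=M[100]=30
AND R5, 12 → R5=30&12=12
ADD R2, 4 → R2=100+4=104
SUB R1, 1 → R1=7-1=6
CMP R1, 4  (cmp 6,4)
JGT start: taken
LOAD R5, [R2] → R5=M[104]=26
AND R5, 3 → R5=26&3=2
LOAD R5, [R2] → R5=M[104]=26
AND R5, 12 → R5=26&12=8
ADD R2, 4 → R2=104+4=108
SUB R1, 1 → R1=6-1=5
CMP R1, 4  (cmp 5,4)
JGT start: taken
LOAD R5, [R2] → R5=M[108]=24
AND R5, 3 → R5=24&3=0
LOAD R5, [R2] → R5=M[108]=24
AND R5, 12 → R5=24&12=8
ADD R2, 4 → R2=108+4=112
SUB R1, 1 → R1=5-1=4
CMP R1, 4  (cmp 4,4)
JGT start: not taken
MUL R5, 10 → R5=8*10=80
halt.
Total executed instructions: 29.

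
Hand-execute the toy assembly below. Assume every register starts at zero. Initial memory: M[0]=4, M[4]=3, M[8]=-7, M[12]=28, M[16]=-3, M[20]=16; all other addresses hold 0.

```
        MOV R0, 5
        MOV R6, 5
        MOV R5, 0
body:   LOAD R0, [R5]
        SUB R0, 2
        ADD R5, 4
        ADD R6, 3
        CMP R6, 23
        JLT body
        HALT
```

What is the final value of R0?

after MOV R0, 5: R0=5
after MOV R6, 5: R6=5
after MOV R5, 0: R5=0
after LOAD R0, [R5]: R0=M[0]=4
after SUB R0, 2: R0=4-2=2
after ADD R5, 4: R5=0+4=4
after ADD R6, 3: R6=5+3=8
CMP R6, 23  (cmp 8,23)
JLT body: taken
after LOAD R0, [R5]: R0=M[4]=3
after SUB R0, 2: R0=3-2=1
after ADD R5, 4: R5=4+4=8
after ADD R6, 3: R6=8+3=11
CMP R6, 23  (cmp 11,23)
JLT body: taken
after LOAD R0, [R5]: R0=M[8]=-7
after SUB R0, 2: R0=(-7)-2=-9
after ADD R5, 4: R5=8+4=12
after ADD R6, 3: R6=11+3=14
CMP R6, 23  (cmp 14,23)
JLT body: taken
after LOAD R0, [R5]: R0=M[12]=28
after SUB R0, 2: R0=28-2=26
after ADD R5, 4: R5=12+4=16
after ADD R6, 3: R6=14+3=17
CMP R6, 23  (cmp 17,23)
JLT body: taken
after LOAD R0, [R5]: R0=M[16]=-3
after SUB R0, 2: R0=(-3)-2=-5
after ADD R5, 4: R5=16+4=20
after ADD R6, 3: R6=17+3=20
CMP R6, 23  (cmp 20,23)
JLT body: taken
after LOAD R0, [R5]: R0=M[20]=16
after SUB R0, 2: R0=16-2=14
after ADD R5, 4: R5=20+4=24
after ADD R6, 3: R6=20+3=23
CMP R6, 23  (cmp 23,23)
JLT body: not taken
halt.

14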